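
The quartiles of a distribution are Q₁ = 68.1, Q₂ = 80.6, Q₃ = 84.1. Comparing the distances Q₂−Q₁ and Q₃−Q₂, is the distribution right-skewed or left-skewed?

left-skewed

Q₂ − Q₁ = 12.5;  Q₃ − Q₂ = 3.5
Q₂ − Q₁ > Q₃ − Q₂ ⇒ the lower half is more spread out ⇒ left-skewed.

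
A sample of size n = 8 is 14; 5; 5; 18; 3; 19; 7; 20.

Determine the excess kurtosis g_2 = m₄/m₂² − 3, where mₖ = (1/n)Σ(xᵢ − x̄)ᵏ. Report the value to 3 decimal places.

x̄ = 11.3750
Σ(xᵢ − x̄)² = 353.8750 ⇒ m₂ = 44.23438
Σ(xᵢ − x̄)⁴ = 19477.5566 ⇒ m₄ = 2434.69458
m₂² = 1956.67993
g_2 = m₄/m₂² − 3 = 1.24430 − 3 ≈ -1.756

-1.756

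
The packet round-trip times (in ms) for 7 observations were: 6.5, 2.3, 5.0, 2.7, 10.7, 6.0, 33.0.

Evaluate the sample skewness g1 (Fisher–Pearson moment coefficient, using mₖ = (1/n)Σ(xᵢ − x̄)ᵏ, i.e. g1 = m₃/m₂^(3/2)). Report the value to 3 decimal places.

x̄ = (6.5 + 2.3 + 5.0 + 2.7 + 10.7 + 6.0 + 33.0) / 7 = 9.4571
deviations (xᵢ − x̄): -2.9571, -7.1571, -4.4571, -6.7571, 1.2429, -3.4571, 23.5429
Σ(xᵢ − x̄)² = 693.2571 ⇒ m₂ = 693.2571/7 = 99.03673
Σ(xᵢ − x̄)³ = 12220.0566 ⇒ m₃ = 12220.0566/7 = 1745.72237
m₂^(3/2) = 99.03673^(1.5) = 985.58587
g1 = m₃ / m₂^(3/2) = 1745.72237 / 985.58587 ≈ 1.771

1.771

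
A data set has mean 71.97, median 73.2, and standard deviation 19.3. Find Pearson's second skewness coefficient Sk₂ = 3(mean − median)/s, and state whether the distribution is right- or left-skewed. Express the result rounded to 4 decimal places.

-0.1912, left-skewed

Sk₂ = 3(71.97 − 73.2) / 19.3 = 3 × -1.2300 / 19.3
    = -3.6900 / 19.3 ≈ -0.1912
Sk₂ < 0 ⇒ mean < median ⇒ left-skewed (negative skew).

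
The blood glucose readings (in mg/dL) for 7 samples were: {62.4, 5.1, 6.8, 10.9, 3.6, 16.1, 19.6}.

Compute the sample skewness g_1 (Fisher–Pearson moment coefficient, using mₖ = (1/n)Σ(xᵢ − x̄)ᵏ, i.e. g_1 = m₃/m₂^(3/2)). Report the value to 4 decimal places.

x̄ = (62.4 + 5.1 + 6.8 + 10.9 + 3.6 + 16.1 + 19.6) / 7 = 17.7857
deviations (xᵢ − x̄): 44.6143, -12.6857, -10.9857, -6.8857, -14.1857, -1.6857, 1.8143
Σ(xᵢ − x̄)² = 2526.8286 ⇒ m₂ = 2526.8286/7 = 360.97551
Σ(xᵢ − x̄)³ = 82254.5677 ⇒ m₃ = 82254.5677/7 = 11750.65252
m₂^(3/2) = 360.97551^(1.5) = 6858.30205
g_1 = m₃ / m₂^(3/2) = 11750.65252 / 6858.30205 ≈ 1.7133

1.7133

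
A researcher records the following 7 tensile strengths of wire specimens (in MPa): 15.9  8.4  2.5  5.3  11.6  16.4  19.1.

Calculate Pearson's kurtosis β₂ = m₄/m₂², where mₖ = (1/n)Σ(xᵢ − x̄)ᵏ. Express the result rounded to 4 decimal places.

1.6154

x̄ = 11.3143
Σ(xᵢ − x̄)² = 229.9486 ⇒ m₂ = 32.84980
Σ(xᵢ − x̄)⁴ = 12202.1595 ⇒ m₄ = 1743.16565
m₂² = 1079.10909
β₂ = m₄/m₂² = 1743.16565 / 1079.10909 ≈ 1.6154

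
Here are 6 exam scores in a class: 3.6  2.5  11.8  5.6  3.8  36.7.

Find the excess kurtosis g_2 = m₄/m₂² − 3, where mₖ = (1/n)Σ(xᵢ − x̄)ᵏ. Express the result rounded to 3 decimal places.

0.732

x̄ = 10.6667
Σ(xᵢ − x̄)² = 868.4733 ⇒ m₂ = 144.74556
Σ(xᵢ − x̄)⁴ = 469149.7908 ⇒ m₄ = 78191.63180
m₂² = 20951.27585
g_2 = m₄/m₂² − 3 = 3.73207 − 3 ≈ 0.732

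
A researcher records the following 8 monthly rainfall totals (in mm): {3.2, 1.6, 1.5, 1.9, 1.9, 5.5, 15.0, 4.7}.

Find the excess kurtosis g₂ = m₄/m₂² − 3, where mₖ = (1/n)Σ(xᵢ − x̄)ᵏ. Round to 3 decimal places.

x̄ = 4.4125
Σ(xᵢ − x̄)² = 143.8488 ⇒ m₂ = 17.98109
Σ(xᵢ − x̄)⁴ = 12783.1162 ⇒ m₄ = 1597.88953
m₂² = 323.31973
g₂ = m₄/m₂² − 3 = 4.94213 − 3 ≈ 1.942

1.942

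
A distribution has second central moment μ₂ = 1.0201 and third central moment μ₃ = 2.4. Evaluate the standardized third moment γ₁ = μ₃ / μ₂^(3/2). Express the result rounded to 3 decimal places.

2.329

σ = √μ₂ = √1.0201 = 1.01000
σ³ = μ₂^(3/2) = 1.03030
γ₁ = μ₃/σ³ = 2.4 / 1.03030 ≈ 2.329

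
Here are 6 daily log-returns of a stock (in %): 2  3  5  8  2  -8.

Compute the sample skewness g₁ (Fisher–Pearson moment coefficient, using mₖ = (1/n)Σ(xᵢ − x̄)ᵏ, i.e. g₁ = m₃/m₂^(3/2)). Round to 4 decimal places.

-1.0497

x̄ = (2 + 3 + 5 + 8 + 2 - 8) / 6 = 2.0000
deviations (xᵢ − x̄): 0.0000, 1.0000, 3.0000, 6.0000, 0.0000, -10.0000
Σ(xᵢ − x̄)² = 146.0000 ⇒ m₂ = 146.0000/6 = 24.33333
Σ(xᵢ − x̄)³ = -756.0000 ⇒ m₃ = -756.0000/6 = -126.00000
m₂^(3/2) = 24.33333^(1.5) = 120.03348
g₁ = m₃ / m₂^(3/2) = -126.00000 / 120.03348 ≈ -1.0497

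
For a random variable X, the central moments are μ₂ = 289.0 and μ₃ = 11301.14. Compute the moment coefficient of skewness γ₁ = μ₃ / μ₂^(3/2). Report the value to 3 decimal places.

σ = √μ₂ = √289.0 = 17.00000
σ³ = μ₂^(3/2) = 4913.00000
γ₁ = μ₃/σ³ = 11301.14 / 4913.00000 ≈ 2.300

2.300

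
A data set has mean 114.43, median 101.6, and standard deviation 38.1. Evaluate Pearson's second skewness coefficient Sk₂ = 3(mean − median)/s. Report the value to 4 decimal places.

Sk₂ = 3(114.43 − 101.6) / 38.1 = 3 × 12.8300 / 38.1
    = 38.4900 / 38.1 ≈ 1.0102

1.0102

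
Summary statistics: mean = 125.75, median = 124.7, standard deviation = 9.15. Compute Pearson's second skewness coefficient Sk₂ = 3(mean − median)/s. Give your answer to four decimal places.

Sk₂ = 3(125.75 − 124.7) / 9.15 = 3 × 1.0500 / 9.15
    = 3.1500 / 9.15 ≈ 0.3443

0.3443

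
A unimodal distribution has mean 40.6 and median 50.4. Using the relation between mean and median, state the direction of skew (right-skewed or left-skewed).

left-skewed

mean − median = 40.6 − 50.4 = -9.8
mean < median ⇒ the longer tail is on the left ⇒ left-skewed (negatively skewed).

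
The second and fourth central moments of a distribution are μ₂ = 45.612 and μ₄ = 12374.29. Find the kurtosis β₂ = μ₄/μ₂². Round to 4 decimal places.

5.9479

μ₂² = 45.612² = 2080.45454
μ₄/μ₂² = 12374.29 / 2080.45454 = 5.94788
β₂ ≈ 5.9479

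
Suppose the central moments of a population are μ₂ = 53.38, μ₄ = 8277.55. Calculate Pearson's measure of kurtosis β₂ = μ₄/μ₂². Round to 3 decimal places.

μ₂² = 53.38² = 2849.42440
μ₄/μ₂² = 8277.55 / 2849.42440 = 2.90499
β₂ ≈ 2.905

2.905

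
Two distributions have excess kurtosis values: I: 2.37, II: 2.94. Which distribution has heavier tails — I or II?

Higher excess kurtosis ⇒ heavier tails relative to the normal distribution.
2.37 vs 2.94: the larger is 2.94, so II has heavier tails.

II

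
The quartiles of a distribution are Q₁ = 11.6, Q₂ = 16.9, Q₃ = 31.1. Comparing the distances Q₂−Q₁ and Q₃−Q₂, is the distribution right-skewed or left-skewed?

right-skewed

Q₂ − Q₁ = 5.3;  Q₃ − Q₂ = 14.2
Q₃ − Q₂ > Q₂ − Q₁ ⇒ the upper half is more spread out ⇒ right-skewed.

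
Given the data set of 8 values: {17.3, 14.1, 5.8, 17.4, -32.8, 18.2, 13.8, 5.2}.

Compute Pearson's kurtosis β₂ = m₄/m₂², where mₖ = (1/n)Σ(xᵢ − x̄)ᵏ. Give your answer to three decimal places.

5.161

x̄ = 7.3750
Σ(xᵢ − x̄)² = 2023.9350 ⇒ m₂ = 252.99188
Σ(xᵢ − x̄)⁴ = 2642407.8706 ⇒ m₄ = 330300.98382
m₂² = 64004.88882
β₂ = m₄/m₂² = 330300.98382 / 64004.88882 ≈ 5.161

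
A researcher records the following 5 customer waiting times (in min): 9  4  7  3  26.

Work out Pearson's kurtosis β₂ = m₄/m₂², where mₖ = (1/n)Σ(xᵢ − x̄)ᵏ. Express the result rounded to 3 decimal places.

x̄ = 9.8000
Σ(xᵢ − x̄)² = 350.8000 ⇒ m₂ = 70.16000
Σ(xᵢ − x̄)⁴ = 72206.4160 ⇒ m₄ = 14441.28320
m₂² = 4922.42560
β₂ = m₄/m₂² = 14441.28320 / 4922.42560 ≈ 2.934

2.934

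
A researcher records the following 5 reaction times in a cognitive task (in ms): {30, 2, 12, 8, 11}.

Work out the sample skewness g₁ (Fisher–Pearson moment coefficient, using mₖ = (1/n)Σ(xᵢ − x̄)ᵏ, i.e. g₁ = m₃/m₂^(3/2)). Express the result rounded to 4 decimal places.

0.9658

x̄ = (30 + 2 + 12 + 8 + 11) / 5 = 12.6000
deviations (xᵢ − x̄): 17.4000, -10.6000, -0.6000, -4.6000, -1.6000
Σ(xᵢ − x̄)² = 439.2000 ⇒ m₂ = 439.2000/5 = 87.84000
Σ(xᵢ − x̄)³ = 3975.3600 ⇒ m₃ = 3975.3600/5 = 795.07200
m₂^(3/2) = 87.84000^(1.5) = 823.26280
g₁ = m₃ / m₂^(3/2) = 795.07200 / 823.26280 ≈ 0.9658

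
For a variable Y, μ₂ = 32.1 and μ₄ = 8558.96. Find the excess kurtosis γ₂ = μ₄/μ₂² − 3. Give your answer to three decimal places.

μ₂² = 32.1² = 1030.41000
μ₄/μ₂² = 8558.96 / 1030.41000 = 8.30636
γ₂ = 8.30636 − 3 ≈ 5.306

5.306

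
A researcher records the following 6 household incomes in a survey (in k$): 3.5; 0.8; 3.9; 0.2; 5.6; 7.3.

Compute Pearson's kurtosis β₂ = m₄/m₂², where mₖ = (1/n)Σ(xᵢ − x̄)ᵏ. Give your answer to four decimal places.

x̄ = 3.5500
Σ(xᵢ − x̄)² = 37.1750 ⇒ m₂ = 6.19583
Σ(xᵢ − x̄)⁴ = 398.5658 ⇒ m₄ = 66.42764
m₂² = 38.38835
β₂ = m₄/m₂² = 66.42764 / 38.38835 ≈ 1.7304

1.7304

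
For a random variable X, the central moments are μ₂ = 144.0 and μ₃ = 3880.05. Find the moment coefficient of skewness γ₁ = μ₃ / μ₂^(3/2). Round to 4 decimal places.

σ = √μ₂ = √144.0 = 12.00000
σ³ = μ₂^(3/2) = 1728.00000
γ₁ = μ₃/σ³ = 3880.05 / 1728.00000 ≈ 2.2454

2.2454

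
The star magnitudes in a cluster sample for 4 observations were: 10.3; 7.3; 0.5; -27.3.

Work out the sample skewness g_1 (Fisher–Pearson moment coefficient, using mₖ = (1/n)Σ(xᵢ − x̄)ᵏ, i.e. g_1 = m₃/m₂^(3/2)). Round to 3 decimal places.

x̄ = (10.3 + 7.3 + 0.5 - 27.3) / 4 = -2.3000
deviations (xᵢ − x̄): 12.6000, 9.6000, 2.8000, -25.0000
Σ(xᵢ − x̄)² = 883.7600 ⇒ m₂ = 883.7600/4 = 220.94000
Σ(xᵢ − x̄)³ = -12717.9360 ⇒ m₃ = -12717.9360/4 = -3179.48400
m₂^(3/2) = 220.94000^(1.5) = 3284.06334
g_1 = m₃ / m₂^(3/2) = -3179.48400 / 3284.06334 ≈ -0.968

-0.968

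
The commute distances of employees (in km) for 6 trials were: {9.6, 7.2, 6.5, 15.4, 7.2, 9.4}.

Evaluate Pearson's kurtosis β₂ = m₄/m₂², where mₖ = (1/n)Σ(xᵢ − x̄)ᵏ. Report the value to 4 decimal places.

x̄ = 9.2167
Σ(xᵢ − x̄)² = 53.9283 ⇒ m₂ = 8.98806
Σ(xᵢ − x̄)⁴ = 1549.3803 ⇒ m₄ = 258.23005
m₂² = 80.78514
β₂ = m₄/m₂² = 258.23005 / 80.78514 ≈ 3.1965

3.1965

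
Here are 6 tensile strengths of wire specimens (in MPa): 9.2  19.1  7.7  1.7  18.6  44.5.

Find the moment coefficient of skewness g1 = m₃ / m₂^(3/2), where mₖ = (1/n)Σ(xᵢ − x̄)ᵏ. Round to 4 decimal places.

x̄ = (9.2 + 19.1 + 7.7 + 1.7 + 18.6 + 44.5) / 6 = 16.8000
deviations (xᵢ − x̄): -7.6000, 2.3000, -9.1000, -15.1000, 1.8000, 27.7000
Σ(xᵢ − x̄)² = 1144.4000 ⇒ m₂ = 1144.4000/6 = 190.73333
Σ(xᵢ − x̄)³ = 16636.4340 ⇒ m₃ = 16636.4340/6 = 2772.73900
m₂^(3/2) = 190.73333^(1.5) = 2634.14634
g1 = m₃ / m₂^(3/2) = 2772.73900 / 2634.14634 ≈ 1.0526

1.0526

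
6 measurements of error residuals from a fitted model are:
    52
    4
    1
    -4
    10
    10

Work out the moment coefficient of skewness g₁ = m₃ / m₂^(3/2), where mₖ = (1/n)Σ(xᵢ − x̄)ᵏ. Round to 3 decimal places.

1.506

x̄ = (52 + 4 + 1 - 4 + 10 + 10) / 6 = 12.1667
deviations (xᵢ − x̄): 39.8333, -8.1667, -11.1667, -16.1667, -2.1667, -2.1667
Σ(xᵢ − x̄)² = 2048.8333 ⇒ m₂ = 2048.8333/6 = 341.47222
Σ(xᵢ − x̄)³ = 57020.5556 ⇒ m₃ = 57020.5556/6 = 9503.42593
m₂^(3/2) = 341.47222^(1.5) = 6310.05393
g₁ = m₃ / m₂^(3/2) = 9503.42593 / 6310.05393 ≈ 1.506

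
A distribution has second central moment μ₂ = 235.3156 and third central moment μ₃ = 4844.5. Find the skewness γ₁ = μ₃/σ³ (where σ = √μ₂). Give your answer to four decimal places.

1.3421

σ = √μ₂ = √235.3156 = 15.34000
σ³ = μ₂^(3/2) = 3609.74130
γ₁ = μ₃/σ³ = 4844.5 / 3609.74130 ≈ 1.3421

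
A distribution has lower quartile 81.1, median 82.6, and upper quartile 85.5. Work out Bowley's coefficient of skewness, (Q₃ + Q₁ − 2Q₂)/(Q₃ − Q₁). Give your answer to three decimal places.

numerator: Q₃ + Q₁ − 2Q₂ = 85.5 + 81.1 − 2×82.6 = 1.4000
denominator: Q₃ − Q₁ = 85.5 − 81.1 = 4.4000
Bowley skewness = 1.4000 / 4.4000 ≈ 0.318

0.318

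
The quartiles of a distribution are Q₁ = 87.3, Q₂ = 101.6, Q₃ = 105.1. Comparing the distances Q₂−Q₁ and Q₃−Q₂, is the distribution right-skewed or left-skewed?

Q₂ − Q₁ = 14.3;  Q₃ − Q₂ = 3.5
Q₂ − Q₁ > Q₃ − Q₂ ⇒ the lower half is more spread out ⇒ left-skewed.

left-skewed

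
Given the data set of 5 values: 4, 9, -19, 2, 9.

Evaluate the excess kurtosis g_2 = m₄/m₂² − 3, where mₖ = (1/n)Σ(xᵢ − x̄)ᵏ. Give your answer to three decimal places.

x̄ = 1.0000
Σ(xᵢ − x̄)² = 538.0000 ⇒ m₂ = 107.60000
Σ(xᵢ − x̄)⁴ = 168274.0000 ⇒ m₄ = 33654.80000
m₂² = 11577.76000
g_2 = m₄/m₂² − 3 = 2.90685 − 3 ≈ -0.093

-0.093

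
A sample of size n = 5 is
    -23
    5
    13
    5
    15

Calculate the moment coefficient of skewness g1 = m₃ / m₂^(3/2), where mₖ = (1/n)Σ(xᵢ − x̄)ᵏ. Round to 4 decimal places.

x̄ = (-23 + 5 + 13 + 5 + 15) / 5 = 3.0000
deviations (xᵢ − x̄): -26.0000, 2.0000, 10.0000, 2.0000, 12.0000
Σ(xᵢ − x̄)² = 928.0000 ⇒ m₂ = 928.0000/5 = 185.60000
Σ(xᵢ − x̄)³ = -14832.0000 ⇒ m₃ = -14832.0000/5 = -2966.40000
m₂^(3/2) = 185.60000^(1.5) = 2528.52329
g1 = m₃ / m₂^(3/2) = -2966.40000 / 2528.52329 ≈ -1.1732

-1.1732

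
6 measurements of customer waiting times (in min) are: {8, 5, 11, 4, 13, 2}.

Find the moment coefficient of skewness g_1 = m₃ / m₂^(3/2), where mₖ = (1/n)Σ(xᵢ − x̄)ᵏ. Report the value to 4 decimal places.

x̄ = (8 + 5 + 11 + 4 + 13 + 2) / 6 = 7.1667
deviations (xᵢ − x̄): 0.8333, -2.1667, 3.8333, -3.1667, 5.8333, -5.1667
Σ(xᵢ − x̄)² = 90.8333 ⇒ m₂ = 90.8333/6 = 15.13889
Σ(xᵢ − x̄)³ = 75.5556 ⇒ m₃ = 75.5556/6 = 12.59259
m₂^(3/2) = 15.13889^(1.5) = 58.90349
g_1 = m₃ / m₂^(3/2) = 12.59259 / 58.90349 ≈ 0.2138

0.2138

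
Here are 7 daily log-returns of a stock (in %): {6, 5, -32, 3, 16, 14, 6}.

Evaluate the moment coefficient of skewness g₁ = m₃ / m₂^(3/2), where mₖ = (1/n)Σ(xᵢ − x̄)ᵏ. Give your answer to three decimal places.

x̄ = (6 + 5 - 32 + 3 + 16 + 14 + 6) / 7 = 2.5714
deviations (xᵢ − x̄): 3.4286, 2.4286, -34.5714, 0.4286, 13.4286, 11.4286, 3.4286
Σ(xᵢ − x̄)² = 1535.7143 ⇒ m₂ = 1535.7143/7 = 219.38776
Σ(xᵢ − x̄)³ = -37309.9592 ⇒ m₃ = -37309.9592/7 = -5329.99417
m₂^(3/2) = 219.38776^(1.5) = 3249.51523
g₁ = m₃ / m₂^(3/2) = -5329.99417 / 3249.51523 ≈ -1.640

-1.640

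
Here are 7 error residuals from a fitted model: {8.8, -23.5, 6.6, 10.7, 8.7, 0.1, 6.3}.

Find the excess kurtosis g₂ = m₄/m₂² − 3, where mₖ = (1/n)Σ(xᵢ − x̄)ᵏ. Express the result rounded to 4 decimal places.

1.4363

x̄ = 2.5286
Σ(xᵢ − x̄)² = 858.3743 ⇒ m₂ = 122.62490
Σ(xᵢ − x̄)⁴ = 466955.9090 ⇒ m₄ = 66707.98699
m₂² = 15036.86560
g₂ = m₄/m₂² − 3 = 4.43630 − 3 ≈ 1.4363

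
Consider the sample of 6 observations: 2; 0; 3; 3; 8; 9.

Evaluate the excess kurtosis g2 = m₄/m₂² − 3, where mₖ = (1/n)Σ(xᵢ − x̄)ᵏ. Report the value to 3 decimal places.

-1.345

x̄ = 4.1667
Σ(xᵢ − x̄)² = 62.8333 ⇒ m₂ = 10.47222
Σ(xᵢ − x̄)⁴ = 1088.8194 ⇒ m₄ = 181.46991
m₂² = 109.66744
g2 = m₄/m₂² − 3 = 1.65473 − 3 ≈ -1.345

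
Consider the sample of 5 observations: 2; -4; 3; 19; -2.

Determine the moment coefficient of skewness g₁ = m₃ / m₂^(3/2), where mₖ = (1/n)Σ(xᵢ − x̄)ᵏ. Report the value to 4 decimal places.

1.1356

x̄ = (2 - 4 + 3 + 19 - 2) / 5 = 3.6000
deviations (xᵢ − x̄): -1.6000, -7.6000, -0.6000, 15.4000, -5.6000
Σ(xᵢ − x̄)² = 329.2000 ⇒ m₂ = 329.2000/5 = 65.84000
Σ(xᵢ − x̄)³ = 3033.3600 ⇒ m₃ = 3033.3600/5 = 606.67200
m₂^(3/2) = 65.84000^(1.5) = 534.23795
g₁ = m₃ / m₂^(3/2) = 606.67200 / 534.23795 ≈ 1.1356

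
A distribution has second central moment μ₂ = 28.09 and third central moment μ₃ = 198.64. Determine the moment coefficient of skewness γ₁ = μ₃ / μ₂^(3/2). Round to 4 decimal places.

σ = √μ₂ = √28.09 = 5.30000
σ³ = μ₂^(3/2) = 148.87700
γ₁ = μ₃/σ³ = 198.64 / 148.87700 ≈ 1.3343

1.3343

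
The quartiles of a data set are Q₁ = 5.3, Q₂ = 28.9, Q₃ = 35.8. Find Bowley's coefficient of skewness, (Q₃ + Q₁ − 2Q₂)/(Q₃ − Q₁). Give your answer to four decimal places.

-0.5475

numerator: Q₃ + Q₁ − 2Q₂ = 35.8 + 5.3 − 2×28.9 = -16.7000
denominator: Q₃ − Q₁ = 35.8 − 5.3 = 30.5000
Bowley skewness = -16.7000 / 30.5000 ≈ -0.5475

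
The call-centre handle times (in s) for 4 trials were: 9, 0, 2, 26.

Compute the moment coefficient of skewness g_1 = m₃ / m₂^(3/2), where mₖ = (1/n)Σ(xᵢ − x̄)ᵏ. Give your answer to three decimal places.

x̄ = (9 + 0 + 2 + 26) / 4 = 9.2500
deviations (xᵢ − x̄): -0.2500, -9.2500, -7.2500, 16.7500
Σ(xᵢ − x̄)² = 418.7500 ⇒ m₂ = 418.7500/4 = 104.68750
Σ(xᵢ − x̄)³ = 3526.8750 ⇒ m₃ = 3526.8750/4 = 881.71875
m₂^(3/2) = 104.68750^(1.5) = 1071.13015
g_1 = m₃ / m₂^(3/2) = 881.71875 / 1071.13015 ≈ 0.823

0.823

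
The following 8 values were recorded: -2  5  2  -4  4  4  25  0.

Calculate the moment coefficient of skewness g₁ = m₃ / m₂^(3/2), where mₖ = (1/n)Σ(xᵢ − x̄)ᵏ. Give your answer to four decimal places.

1.7093

x̄ = (-2 + 5 + 2 - 4 + 4 + 4 + 25 + 0) / 8 = 4.2500
deviations (xᵢ − x̄): -6.2500, 0.7500, -2.2500, -8.2500, -0.2500, -0.2500, 20.7500, -4.2500
Σ(xᵢ − x̄)² = 561.5000 ⇒ m₂ = 561.5000/8 = 70.18750
Σ(xᵢ − x̄)³ = 8040.7500 ⇒ m₃ = 8040.7500/8 = 1005.09375
m₂^(3/2) = 70.18750^(1.5) = 588.01670
g₁ = m₃ / m₂^(3/2) = 1005.09375 / 588.01670 ≈ 1.7093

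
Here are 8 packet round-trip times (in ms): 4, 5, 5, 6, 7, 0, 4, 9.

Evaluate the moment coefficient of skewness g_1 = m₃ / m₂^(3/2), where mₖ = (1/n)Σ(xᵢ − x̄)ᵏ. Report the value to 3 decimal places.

-0.459

x̄ = (4 + 5 + 5 + 6 + 7 + 0 + 4 + 9) / 8 = 5.0000
deviations (xᵢ − x̄): -1.0000, 0.0000, 0.0000, 1.0000, 2.0000, -5.0000, -1.0000, 4.0000
Σ(xᵢ − x̄)² = 48.0000 ⇒ m₂ = 48.0000/8 = 6.00000
Σ(xᵢ − x̄)³ = -54.0000 ⇒ m₃ = -54.0000/8 = -6.75000
m₂^(3/2) = 6.00000^(1.5) = 14.69694
g_1 = m₃ / m₂^(3/2) = -6.75000 / 14.69694 ≈ -0.459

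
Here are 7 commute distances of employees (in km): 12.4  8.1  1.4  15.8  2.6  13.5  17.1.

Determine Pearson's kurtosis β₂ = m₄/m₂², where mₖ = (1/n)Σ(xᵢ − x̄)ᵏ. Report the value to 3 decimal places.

1.605

x̄ = 10.1286
Σ(xᵢ − x̄)² = 234.2743 ⇒ m₂ = 33.46776
Σ(xᵢ − x̄)⁴ = 12586.5426 ⇒ m₄ = 1798.07752
m₂² = 1120.09063
β₂ = m₄/m₂² = 1798.07752 / 1120.09063 ≈ 1.605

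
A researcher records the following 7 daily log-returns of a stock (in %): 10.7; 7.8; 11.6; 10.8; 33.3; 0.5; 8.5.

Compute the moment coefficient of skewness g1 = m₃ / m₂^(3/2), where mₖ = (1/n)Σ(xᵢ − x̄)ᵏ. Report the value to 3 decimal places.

1.414

x̄ = (10.7 + 7.8 + 11.6 + 10.8 + 33.3 + 0.5 + 8.5) / 7 = 11.8857
deviations (xᵢ − x̄): -1.1857, -4.0857, -0.2857, -1.0857, 21.4143, -11.3857, -3.3857
Σ(xᵢ − x̄)² = 619.0286 ⇒ m₂ = 619.0286/7 = 88.43265
Σ(xᵢ − x̄)³ = 8234.0188 ⇒ m₃ = 8234.0188/7 = 1176.28840
m₂^(3/2) = 88.43265^(1.5) = 831.60862
g1 = m₃ / m₂^(3/2) = 1176.28840 / 831.60862 ≈ 1.414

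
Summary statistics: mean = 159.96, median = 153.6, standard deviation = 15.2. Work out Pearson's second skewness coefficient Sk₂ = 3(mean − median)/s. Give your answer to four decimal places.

1.2553

Sk₂ = 3(159.96 − 153.6) / 15.2 = 3 × 6.3600 / 15.2
    = 19.0800 / 15.2 ≈ 1.2553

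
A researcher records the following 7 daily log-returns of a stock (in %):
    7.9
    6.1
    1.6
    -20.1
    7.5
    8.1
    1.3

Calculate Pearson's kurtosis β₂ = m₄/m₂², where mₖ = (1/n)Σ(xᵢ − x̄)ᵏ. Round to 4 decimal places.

x̄ = 1.7714
Σ(xᵢ − x̄)² = 607.7743 ⇒ m₂ = 86.82490
Σ(xᵢ − x̄)⁴ = 233270.5119 ⇒ m₄ = 33324.35884
m₂² = 7538.56291
β₂ = m₄/m₂² = 33324.35884 / 7538.56291 ≈ 4.4205

4.4205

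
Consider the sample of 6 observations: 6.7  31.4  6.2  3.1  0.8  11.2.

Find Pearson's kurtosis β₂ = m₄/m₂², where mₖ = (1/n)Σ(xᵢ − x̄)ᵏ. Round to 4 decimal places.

3.5151

x̄ = 9.9000
Σ(xᵢ − x̄)² = 616.9200 ⇒ m₂ = 102.82000
Σ(xᵢ − x̄)⁴ = 222965.8260 ⇒ m₄ = 37160.97100
m₂² = 10571.95240
β₂ = m₄/m₂² = 37160.97100 / 10571.95240 ≈ 3.5151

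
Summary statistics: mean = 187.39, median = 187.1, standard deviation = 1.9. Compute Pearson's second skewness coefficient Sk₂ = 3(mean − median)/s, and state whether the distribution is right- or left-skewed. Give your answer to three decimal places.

Sk₂ = 3(187.39 − 187.1) / 1.9 = 3 × 0.2900 / 1.9
    = 0.8700 / 1.9 ≈ 0.458
Sk₂ > 0 ⇒ mean > median ⇒ right-skewed (positive skew).

0.458, right-skewed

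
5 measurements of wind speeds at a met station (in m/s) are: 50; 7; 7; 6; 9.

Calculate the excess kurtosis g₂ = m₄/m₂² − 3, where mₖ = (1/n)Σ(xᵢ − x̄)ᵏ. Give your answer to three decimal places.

0.234

x̄ = 15.8000
Σ(xᵢ − x̄)² = 1466.8000 ⇒ m₂ = 293.36000
Σ(xᵢ − x̄)⁴ = 1391413.4560 ⇒ m₄ = 278282.69120
m₂² = 86060.08960
g₂ = m₄/m₂² − 3 = 3.23359 − 3 ≈ 0.234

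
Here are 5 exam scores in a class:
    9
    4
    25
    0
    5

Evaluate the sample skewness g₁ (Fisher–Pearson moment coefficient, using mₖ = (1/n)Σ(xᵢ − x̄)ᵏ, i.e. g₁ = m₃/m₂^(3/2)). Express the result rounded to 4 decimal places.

x̄ = (9 + 4 + 25 + 0 + 5) / 5 = 8.6000
deviations (xᵢ − x̄): 0.4000, -4.6000, 16.4000, -8.6000, -3.6000
Σ(xᵢ − x̄)² = 377.2000 ⇒ m₂ = 377.2000/5 = 75.44000
Σ(xᵢ − x̄)³ = 3630.9600 ⇒ m₃ = 3630.9600/5 = 726.19200
m₂^(3/2) = 75.44000^(1.5) = 655.24320
g₁ = m₃ / m₂^(3/2) = 726.19200 / 655.24320 ≈ 1.1083

1.1083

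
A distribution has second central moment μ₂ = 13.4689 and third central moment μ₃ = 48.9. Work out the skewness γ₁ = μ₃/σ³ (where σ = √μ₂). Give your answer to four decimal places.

σ = √μ₂ = √13.4689 = 3.67000
σ³ = μ₂^(3/2) = 49.43086
γ₁ = μ₃/σ³ = 48.9 / 49.43086 ≈ 0.9893

0.9893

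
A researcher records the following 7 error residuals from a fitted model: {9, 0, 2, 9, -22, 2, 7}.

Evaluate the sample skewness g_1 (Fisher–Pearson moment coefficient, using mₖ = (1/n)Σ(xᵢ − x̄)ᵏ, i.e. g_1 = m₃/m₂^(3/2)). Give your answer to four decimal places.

x̄ = (9 + 0 + 2 + 9 - 22 + 2 + 7) / 7 = 1.0000
deviations (xᵢ − x̄): 8.0000, -1.0000, 1.0000, 8.0000, -23.0000, 1.0000, 6.0000
Σ(xᵢ − x̄)² = 696.0000 ⇒ m₂ = 696.0000/7 = 99.42857
Σ(xᵢ − x̄)³ = -10926.0000 ⇒ m₃ = -10926.0000/7 = -1560.85714
m₂^(3/2) = 99.42857^(1.5) = 991.44083
g_1 = m₃ / m₂^(3/2) = -1560.85714 / 991.44083 ≈ -1.5743

-1.5743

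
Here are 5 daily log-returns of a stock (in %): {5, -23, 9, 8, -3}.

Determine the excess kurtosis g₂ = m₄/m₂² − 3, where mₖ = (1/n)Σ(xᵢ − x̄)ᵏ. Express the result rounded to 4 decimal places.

x̄ = -0.8000
Σ(xᵢ − x̄)² = 704.8000 ⇒ m₂ = 140.96000
Σ(xᵢ − x̄)⁴ = 259266.9760 ⇒ m₄ = 51853.39520
m₂² = 19869.72160
g₂ = m₄/m₂² − 3 = 2.60967 − 3 ≈ -0.3903

-0.3903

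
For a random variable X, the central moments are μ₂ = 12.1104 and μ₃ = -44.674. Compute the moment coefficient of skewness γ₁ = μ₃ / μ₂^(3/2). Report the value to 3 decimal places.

-1.060

σ = √μ₂ = √12.1104 = 3.48000
σ³ = μ₂^(3/2) = 42.14419
γ₁ = μ₃/σ³ = -44.674 / 42.14419 ≈ -1.060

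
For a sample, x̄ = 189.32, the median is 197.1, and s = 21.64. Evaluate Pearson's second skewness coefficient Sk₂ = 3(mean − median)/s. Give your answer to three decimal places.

Sk₂ = 3(189.32 − 197.1) / 21.64 = 3 × -7.7800 / 21.64
    = -23.3400 / 21.64 ≈ -1.079

-1.079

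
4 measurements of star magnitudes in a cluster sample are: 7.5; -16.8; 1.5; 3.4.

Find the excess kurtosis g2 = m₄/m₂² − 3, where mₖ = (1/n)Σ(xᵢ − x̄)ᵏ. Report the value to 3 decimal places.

-0.791

x̄ = -1.1000
Σ(xᵢ − x̄)² = 347.4600 ⇒ m₂ = 86.86500
Σ(xᵢ − x̄)⁴ = 66683.1618 ⇒ m₄ = 16670.79045
m₂² = 7545.52823
g2 = m₄/m₂² − 3 = 2.20936 − 3 ≈ -0.791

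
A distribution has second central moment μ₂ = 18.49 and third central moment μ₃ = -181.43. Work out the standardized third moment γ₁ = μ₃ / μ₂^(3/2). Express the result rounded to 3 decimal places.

σ = √μ₂ = √18.49 = 4.30000
σ³ = μ₂^(3/2) = 79.50700
γ₁ = μ₃/σ³ = -181.43 / 79.50700 ≈ -2.282

-2.282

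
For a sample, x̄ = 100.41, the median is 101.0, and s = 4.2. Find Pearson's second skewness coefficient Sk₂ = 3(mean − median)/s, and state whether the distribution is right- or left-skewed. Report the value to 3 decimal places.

-0.421, left-skewed

Sk₂ = 3(100.41 − 101.0) / 4.2 = 3 × -0.5900 / 4.2
    = -1.7700 / 4.2 ≈ -0.421
Sk₂ < 0 ⇒ mean < median ⇒ left-skewed (negative skew).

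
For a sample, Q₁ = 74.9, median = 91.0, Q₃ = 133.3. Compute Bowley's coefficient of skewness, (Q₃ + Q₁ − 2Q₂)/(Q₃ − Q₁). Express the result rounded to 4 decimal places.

numerator: Q₃ + Q₁ − 2Q₂ = 133.3 + 74.9 − 2×91.0 = 26.2000
denominator: Q₃ − Q₁ = 133.3 − 74.9 = 58.4000
Bowley skewness = 26.2000 / 58.4000 ≈ 0.4486

0.4486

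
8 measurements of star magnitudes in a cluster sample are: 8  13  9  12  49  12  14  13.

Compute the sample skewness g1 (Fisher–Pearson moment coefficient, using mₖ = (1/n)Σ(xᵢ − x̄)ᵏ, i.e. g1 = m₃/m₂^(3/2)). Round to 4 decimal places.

2.1586

x̄ = (8 + 13 + 9 + 12 + 49 + 12 + 14 + 13) / 8 = 16.2500
deviations (xᵢ − x̄): -8.2500, -3.2500, -7.2500, -4.2500, 32.7500, -4.2500, -2.2500, -3.2500
Σ(xᵢ − x̄)² = 1255.5000 ⇒ m₂ = 1255.5000/8 = 156.93750
Σ(xᵢ − x̄)³ = 33950.2500 ⇒ m₃ = 33950.2500/8 = 4243.78125
m₂^(3/2) = 156.93750^(1.5) = 1966.02979
g1 = m₃ / m₂^(3/2) = 4243.78125 / 1966.02979 ≈ 2.1586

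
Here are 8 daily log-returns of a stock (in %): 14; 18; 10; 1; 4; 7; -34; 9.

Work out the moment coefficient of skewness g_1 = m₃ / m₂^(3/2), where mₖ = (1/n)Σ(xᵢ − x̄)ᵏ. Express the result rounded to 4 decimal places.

-1.7787

x̄ = (14 + 18 + 10 + 1 + 4 + 7 - 34 + 9) / 8 = 3.6250
deviations (xᵢ − x̄): 10.3750, 14.3750, 6.3750, -2.6250, 0.3750, 3.3750, -37.6250, 5.3750
Σ(xᵢ − x̄)² = 1817.8750 ⇒ m₂ = 1817.8750/8 = 227.23438
Σ(xᵢ − x̄)³ = -48741.4688 ⇒ m₃ = -48741.4688/8 = -6092.68359
m₂^(3/2) = 227.23438^(1.5) = 3425.39804
g_1 = m₃ / m₂^(3/2) = -6092.68359 / 3425.39804 ≈ -1.7787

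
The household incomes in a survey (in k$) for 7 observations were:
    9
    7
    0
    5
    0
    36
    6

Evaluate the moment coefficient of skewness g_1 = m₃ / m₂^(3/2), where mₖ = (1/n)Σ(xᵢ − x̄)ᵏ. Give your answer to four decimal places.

1.7186

x̄ = (9 + 7 + 0 + 5 + 0 + 36 + 6) / 7 = 9.0000
deviations (xᵢ − x̄): 0.0000, -2.0000, -9.0000, -4.0000, -9.0000, 27.0000, -3.0000
Σ(xᵢ − x̄)² = 920.0000 ⇒ m₂ = 920.0000/7 = 131.42857
Σ(xᵢ − x̄)³ = 18126.0000 ⇒ m₃ = 18126.0000/7 = 2589.42857
m₂^(3/2) = 131.42857^(1.5) = 1506.72738
g_1 = m₃ / m₂^(3/2) = 2589.42857 / 1506.72738 ≈ 1.7186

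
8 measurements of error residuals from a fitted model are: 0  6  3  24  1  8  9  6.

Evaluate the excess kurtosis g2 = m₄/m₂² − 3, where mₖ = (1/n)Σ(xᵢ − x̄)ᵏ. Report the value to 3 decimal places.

1.337

x̄ = 7.1250
Σ(xᵢ − x̄)² = 396.8750 ⇒ m₂ = 49.60938
Σ(xᵢ − x̄)⁴ = 85381.7129 ⇒ m₄ = 10672.71411
m₂² = 2461.09009
g2 = m₄/m₂² − 3 = 4.33658 − 3 ≈ 1.337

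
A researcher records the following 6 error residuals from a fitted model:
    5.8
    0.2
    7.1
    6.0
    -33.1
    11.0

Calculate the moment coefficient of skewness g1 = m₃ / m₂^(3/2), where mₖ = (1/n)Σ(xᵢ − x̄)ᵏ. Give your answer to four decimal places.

-1.6147

x̄ = (5.8 + 0.2 + 7.1 + 6.0 - 33.1 + 11.0) / 6 = -0.5000
deviations (xᵢ − x̄): 6.3000, 0.7000, 7.6000, 6.5000, -32.6000, 11.5000
Σ(xᵢ − x̄)² = 1335.2000 ⇒ m₂ = 1335.2000/6 = 222.53333
Σ(xᵢ − x̄)³ = -32161.1100 ⇒ m₃ = -32161.1100/6 = -5360.18500
m₂^(3/2) = 222.53333^(1.5) = 3319.65239
g1 = m₃ / m₂^(3/2) = -5360.18500 / 3319.65239 ≈ -1.6147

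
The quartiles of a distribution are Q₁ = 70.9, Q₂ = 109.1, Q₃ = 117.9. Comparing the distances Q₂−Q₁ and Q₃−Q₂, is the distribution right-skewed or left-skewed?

left-skewed

Q₂ − Q₁ = 38.2;  Q₃ − Q₂ = 8.8
Q₂ − Q₁ > Q₃ − Q₂ ⇒ the lower half is more spread out ⇒ left-skewed.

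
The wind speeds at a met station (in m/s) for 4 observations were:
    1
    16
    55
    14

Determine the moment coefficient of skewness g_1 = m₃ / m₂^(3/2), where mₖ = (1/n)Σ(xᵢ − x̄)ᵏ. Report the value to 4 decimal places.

0.8637

x̄ = (1 + 16 + 55 + 14) / 4 = 21.5000
deviations (xᵢ − x̄): -20.5000, -5.5000, 33.5000, -7.5000
Σ(xᵢ − x̄)² = 1629.0000 ⇒ m₂ = 1629.0000/4 = 407.25000
Σ(xᵢ − x̄)³ = 28392.0000 ⇒ m₃ = 28392.0000/4 = 7098.00000
m₂^(3/2) = 407.25000^(1.5) = 8218.48259
g_1 = m₃ / m₂^(3/2) = 7098.00000 / 8218.48259 ≈ 0.8637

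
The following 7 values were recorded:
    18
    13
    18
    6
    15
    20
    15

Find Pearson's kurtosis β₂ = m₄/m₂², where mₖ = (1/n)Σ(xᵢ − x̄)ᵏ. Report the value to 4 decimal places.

3.1462

x̄ = 15.0000
Σ(xᵢ − x̄)² = 128.0000 ⇒ m₂ = 18.28571
Σ(xᵢ − x̄)⁴ = 7364.0000 ⇒ m₄ = 1052.00000
m₂² = 334.36735
β₂ = m₄/m₂² = 1052.00000 / 334.36735 ≈ 3.1462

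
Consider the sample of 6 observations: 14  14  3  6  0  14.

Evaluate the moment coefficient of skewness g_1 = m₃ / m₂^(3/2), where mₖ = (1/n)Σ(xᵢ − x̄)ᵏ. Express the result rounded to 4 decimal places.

x̄ = (14 + 14 + 3 + 6 + 0 + 14) / 6 = 8.5000
deviations (xᵢ − x̄): 5.5000, 5.5000, -5.5000, -2.5000, -8.5000, 5.5000
Σ(xᵢ − x̄)² = 199.5000 ⇒ m₂ = 199.5000/6 = 33.25000
Σ(xᵢ − x̄)³ = -297.0000 ⇒ m₃ = -297.0000/6 = -49.50000
m₂^(3/2) = 33.25000^(1.5) = 191.72885
g_1 = m₃ / m₂^(3/2) = -49.50000 / 191.72885 ≈ -0.2582

-0.2582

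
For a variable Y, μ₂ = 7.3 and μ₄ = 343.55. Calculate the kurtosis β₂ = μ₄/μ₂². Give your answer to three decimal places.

μ₂² = 7.3² = 53.29000
μ₄/μ₂² = 343.55 / 53.29000 = 6.44680
β₂ ≈ 6.447

6.447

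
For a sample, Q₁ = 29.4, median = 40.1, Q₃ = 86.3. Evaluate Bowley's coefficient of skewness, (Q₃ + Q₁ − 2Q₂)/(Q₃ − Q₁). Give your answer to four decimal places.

numerator: Q₃ + Q₁ − 2Q₂ = 86.3 + 29.4 − 2×40.1 = 35.5000
denominator: Q₃ − Q₁ = 86.3 − 29.4 = 56.9000
Bowley skewness = 35.5000 / 56.9000 ≈ 0.6239

0.6239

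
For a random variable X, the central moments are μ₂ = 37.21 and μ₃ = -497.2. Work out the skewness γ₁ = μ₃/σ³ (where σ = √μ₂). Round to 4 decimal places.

σ = √μ₂ = √37.21 = 6.10000
σ³ = μ₂^(3/2) = 226.98100
γ₁ = μ₃/σ³ = -497.2 / 226.98100 ≈ -2.1905

-2.1905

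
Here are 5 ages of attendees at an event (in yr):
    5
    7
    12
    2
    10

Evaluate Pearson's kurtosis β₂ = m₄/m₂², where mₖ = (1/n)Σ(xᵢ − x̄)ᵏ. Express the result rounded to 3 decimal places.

1.708

x̄ = 7.2000
Σ(xᵢ − x̄)² = 62.8000 ⇒ m₂ = 12.56000
Σ(xᵢ − x̄)⁴ = 1346.8960 ⇒ m₄ = 269.37920
m₂² = 157.75360
β₂ = m₄/m₂² = 269.37920 / 157.75360 ≈ 1.708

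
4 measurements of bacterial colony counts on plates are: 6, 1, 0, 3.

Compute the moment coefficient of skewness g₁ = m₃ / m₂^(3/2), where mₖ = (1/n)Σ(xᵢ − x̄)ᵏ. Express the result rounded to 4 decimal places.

0.4988

x̄ = (6 + 1 + 0 + 3) / 4 = 2.5000
deviations (xᵢ − x̄): 3.5000, -1.5000, -2.5000, 0.5000
Σ(xᵢ − x̄)² = 21.0000 ⇒ m₂ = 21.0000/4 = 5.25000
Σ(xᵢ − x̄)³ = 24.0000 ⇒ m₃ = 24.0000/4 = 6.00000
m₂^(3/2) = 5.25000^(1.5) = 12.02926
g₁ = m₃ / m₂^(3/2) = 6.00000 / 12.02926 ≈ 0.4988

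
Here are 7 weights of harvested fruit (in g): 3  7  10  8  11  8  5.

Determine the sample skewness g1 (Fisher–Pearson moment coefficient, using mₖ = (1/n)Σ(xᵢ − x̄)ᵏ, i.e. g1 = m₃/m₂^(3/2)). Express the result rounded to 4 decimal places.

x̄ = (3 + 7 + 10 + 8 + 11 + 8 + 5) / 7 = 7.4286
deviations (xᵢ − x̄): -4.4286, -0.4286, 2.5714, 0.5714, 3.5714, 0.5714, -2.4286
Σ(xᵢ − x̄)² = 45.7143 ⇒ m₂ = 45.7143/7 = 6.53061
Σ(xᵢ − x̄)³ = -38.3265 ⇒ m₃ = -38.3265/7 = -5.47522
m₂^(3/2) = 6.53061^(1.5) = 16.68902
g1 = m₃ / m₂^(3/2) = -5.47522 / 16.68902 ≈ -0.3281

-0.3281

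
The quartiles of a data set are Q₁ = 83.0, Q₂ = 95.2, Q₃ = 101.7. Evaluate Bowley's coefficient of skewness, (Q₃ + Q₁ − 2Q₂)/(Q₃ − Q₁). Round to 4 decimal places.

-0.3048

numerator: Q₃ + Q₁ − 2Q₂ = 101.7 + 83.0 − 2×95.2 = -5.7000
denominator: Q₃ − Q₁ = 101.7 − 83.0 = 18.7000
Bowley skewness = -5.7000 / 18.7000 ≈ -0.3048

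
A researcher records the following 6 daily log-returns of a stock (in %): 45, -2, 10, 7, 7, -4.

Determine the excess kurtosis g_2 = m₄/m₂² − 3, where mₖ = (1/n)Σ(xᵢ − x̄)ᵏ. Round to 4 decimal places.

0.5638

x̄ = 10.5000
Σ(xᵢ − x̄)² = 1581.5000 ⇒ m₂ = 263.58333
Σ(xᵢ − x̄)⁴ = 1485614.3750 ⇒ m₄ = 247602.39583
m₂² = 69476.17361
g_2 = m₄/m₂² − 3 = 3.56385 − 3 ≈ 0.5638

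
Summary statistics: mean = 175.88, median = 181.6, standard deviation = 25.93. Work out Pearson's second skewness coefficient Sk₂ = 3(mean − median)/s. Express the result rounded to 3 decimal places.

-0.662

Sk₂ = 3(175.88 − 181.6) / 25.93 = 3 × -5.7200 / 25.93
    = -17.1600 / 25.93 ≈ -0.662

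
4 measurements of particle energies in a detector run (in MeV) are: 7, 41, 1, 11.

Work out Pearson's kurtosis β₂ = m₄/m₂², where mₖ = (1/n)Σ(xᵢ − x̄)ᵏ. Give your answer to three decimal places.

x̄ = 15.0000
Σ(xᵢ − x̄)² = 952.0000 ⇒ m₂ = 238.00000
Σ(xᵢ − x̄)⁴ = 499744.0000 ⇒ m₄ = 124936.00000
m₂² = 56644.00000
β₂ = m₄/m₂² = 124936.00000 / 56644.00000 ≈ 2.206

2.206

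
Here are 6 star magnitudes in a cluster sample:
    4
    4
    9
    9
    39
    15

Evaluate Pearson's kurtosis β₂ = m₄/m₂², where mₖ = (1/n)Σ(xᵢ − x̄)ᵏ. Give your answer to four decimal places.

3.5390

x̄ = 13.3333
Σ(xᵢ − x̄)² = 873.3333 ⇒ m₂ = 145.55556
Σ(xᵢ − x̄)⁴ = 449877.7778 ⇒ m₄ = 74979.62963
m₂² = 21186.41975
β₂ = m₄/m₂² = 74979.62963 / 21186.41975 ≈ 3.5390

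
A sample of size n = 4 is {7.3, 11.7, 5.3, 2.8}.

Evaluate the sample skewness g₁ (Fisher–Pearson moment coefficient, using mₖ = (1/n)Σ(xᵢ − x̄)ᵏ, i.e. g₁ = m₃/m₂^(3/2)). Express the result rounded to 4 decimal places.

x̄ = (7.3 + 11.7 + 5.3 + 2.8) / 4 = 6.7750
deviations (xᵢ − x̄): 0.5250, 4.9250, -1.4750, -3.9750
Σ(xᵢ − x̄)² = 42.5075 ⇒ m₂ = 42.5075/4 = 10.62687
Σ(xᵢ − x̄)³ = 53.5871 ⇒ m₃ = 53.5871/4 = 13.39678
m₂^(3/2) = 10.62687^(1.5) = 34.64243
g₁ = m₃ / m₂^(3/2) = 13.39678 / 34.64243 ≈ 0.3867

0.3867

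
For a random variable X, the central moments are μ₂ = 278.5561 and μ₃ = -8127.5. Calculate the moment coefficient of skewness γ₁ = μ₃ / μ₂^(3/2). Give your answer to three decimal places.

-1.748

σ = √μ₂ = √278.5561 = 16.69000
σ³ = μ₂^(3/2) = 4649.10131
γ₁ = μ₃/σ³ = -8127.5 / 4649.10131 ≈ -1.748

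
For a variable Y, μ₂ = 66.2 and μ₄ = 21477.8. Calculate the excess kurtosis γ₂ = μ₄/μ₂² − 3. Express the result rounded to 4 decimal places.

1.9009

μ₂² = 66.2² = 4382.44000
μ₄/μ₂² = 21477.8 / 4382.44000 = 4.90088
γ₂ = 4.90088 − 3 ≈ 1.9009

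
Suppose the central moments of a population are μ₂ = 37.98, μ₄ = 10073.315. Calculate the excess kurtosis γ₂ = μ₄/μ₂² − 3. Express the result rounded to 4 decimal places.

μ₂² = 37.98² = 1442.48040
μ₄/μ₂² = 10073.315 / 1442.48040 = 6.98333
γ₂ = 6.98333 − 3 ≈ 3.9833

3.9833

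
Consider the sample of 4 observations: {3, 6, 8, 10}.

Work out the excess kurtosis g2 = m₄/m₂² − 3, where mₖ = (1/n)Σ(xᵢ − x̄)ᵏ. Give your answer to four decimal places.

x̄ = 6.7500
Σ(xᵢ − x̄)² = 26.7500 ⇒ m₂ = 6.68750
Σ(xᵢ − x̄)⁴ = 312.0781 ⇒ m₄ = 78.01953
m₂² = 44.72266
g2 = m₄/m₂² − 3 = 1.74452 − 3 ≈ -1.2555

-1.2555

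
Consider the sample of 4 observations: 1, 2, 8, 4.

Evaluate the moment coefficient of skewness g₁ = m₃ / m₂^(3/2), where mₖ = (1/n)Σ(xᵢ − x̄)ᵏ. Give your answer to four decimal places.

x̄ = (1 + 2 + 8 + 4) / 4 = 3.7500
deviations (xᵢ − x̄): -2.7500, -1.7500, 4.2500, 0.2500
Σ(xᵢ − x̄)² = 28.7500 ⇒ m₂ = 28.7500/4 = 7.18750
Σ(xᵢ − x̄)³ = 50.6250 ⇒ m₃ = 50.6250/4 = 12.65625
m₂^(3/2) = 7.18750^(1.5) = 19.26934
g₁ = m₃ / m₂^(3/2) = 12.65625 / 19.26934 ≈ 0.6568

0.6568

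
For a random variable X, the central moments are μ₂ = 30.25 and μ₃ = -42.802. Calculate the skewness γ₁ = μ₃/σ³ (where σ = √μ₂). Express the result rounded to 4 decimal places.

σ = √μ₂ = √30.25 = 5.50000
σ³ = μ₂^(3/2) = 166.37500
γ₁ = μ₃/σ³ = -42.802 / 166.37500 ≈ -0.2573

-0.2573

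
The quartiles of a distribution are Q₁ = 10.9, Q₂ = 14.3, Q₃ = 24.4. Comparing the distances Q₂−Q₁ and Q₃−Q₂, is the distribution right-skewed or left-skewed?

Q₂ − Q₁ = 3.4;  Q₃ − Q₂ = 10.1
Q₃ − Q₂ > Q₂ − Q₁ ⇒ the upper half is more spread out ⇒ right-skewed.

right-skewed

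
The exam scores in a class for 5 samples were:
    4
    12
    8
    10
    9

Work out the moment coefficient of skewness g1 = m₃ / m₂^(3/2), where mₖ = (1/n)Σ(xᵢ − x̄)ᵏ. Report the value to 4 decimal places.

-0.5936

x̄ = (4 + 12 + 8 + 10 + 9) / 5 = 8.6000
deviations (xᵢ − x̄): -4.6000, 3.4000, -0.6000, 1.4000, 0.4000
Σ(xᵢ − x̄)² = 35.2000 ⇒ m₂ = 35.2000/5 = 7.04000
Σ(xᵢ − x̄)³ = -55.4400 ⇒ m₃ = -55.4400/5 = -11.08800
m₂^(3/2) = 7.04000^(1.5) = 18.67923
g1 = m₃ / m₂^(3/2) = -11.08800 / 18.67923 ≈ -0.5936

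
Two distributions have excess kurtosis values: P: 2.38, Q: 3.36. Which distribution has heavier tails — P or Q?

Higher excess kurtosis ⇒ heavier tails relative to the normal distribution.
2.38 vs 3.36: the larger is 3.36, so Q has heavier tails.

Q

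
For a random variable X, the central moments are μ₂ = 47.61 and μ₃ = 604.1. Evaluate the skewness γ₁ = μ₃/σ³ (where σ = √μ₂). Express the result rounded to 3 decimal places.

1.839

σ = √μ₂ = √47.61 = 6.90000
σ³ = μ₂^(3/2) = 328.50900
γ₁ = μ₃/σ³ = 604.1 / 328.50900 ≈ 1.839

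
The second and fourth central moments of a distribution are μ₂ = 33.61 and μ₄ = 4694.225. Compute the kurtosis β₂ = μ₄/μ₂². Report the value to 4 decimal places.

4.1555

μ₂² = 33.61² = 1129.63210
μ₄/μ₂² = 4694.225 / 1129.63210 = 4.15553
β₂ ≈ 4.1555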